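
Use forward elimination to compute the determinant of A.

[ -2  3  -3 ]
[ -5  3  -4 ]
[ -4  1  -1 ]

Forward elimination:
R2 <- R2 - (5/2)*R1:  [    0  -9/2   7/2 ]
R3 <- R3 - (2)*R1:  [  0  -5   5 ]
R3 <- R3 - (10/9)*R2:  [    0     0  10/9 ]
Upper-triangular form:
[ -2     3    -3 ]
[  0  -9/2   7/2 ]
[  0     0  10/9 ]
det(A) = (-1)^0 * (-2) * (-9/2) * (10/9) = 10  (0 row swaps -> sign +1)

det(A) = 10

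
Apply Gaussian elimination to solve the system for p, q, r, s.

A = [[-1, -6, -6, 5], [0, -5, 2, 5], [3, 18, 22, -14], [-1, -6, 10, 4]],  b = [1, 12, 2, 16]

Forward elimination on [A|b]:
R3 <- R3 - (-3)*R1:  [ 0  0  4  1  5 ]
R4 <- R4 - (1)*R1:  [  0   0  16  -1  15 ]
R4 <- R4 - (4)*R3:  [  0   0   0  -5  -5 ]
Row echelon form:
[ -1  -6  -6   5  |   1 ]
[  0  -5   2   5  |  12 ]
[  0   0   4   1  |   5 ]
[  0   0   0  -5  |  -5 ]
Back-substitution:
s = (-5) / -5 = 1
r = (5 - (1)*(1)) / 4 = 1
q = (12 - (2)*(1) - (5)*(1)) / -5 = -1
p = (1 - (-6)*(-1) - (-6)*(1) - (5)*(1)) / -1 = 4

(4, -1, 1, 1)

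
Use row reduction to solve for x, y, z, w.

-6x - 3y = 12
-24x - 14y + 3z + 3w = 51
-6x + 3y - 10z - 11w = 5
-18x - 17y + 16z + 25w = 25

Forward elimination on [A|b]:
R2 <- R2 - (4)*R1:  [  0  -2   3   3   3 ]
R3 <- R3 - (1)*R1:  [   0    6  -10  -11   -7 ]
R4 <- R4 - (3)*R1:  [   0   -8   16   25  -11 ]
R3 <- R3 - (-3)*R2:  [  0   0  -1  -2   2 ]
R4 <- R4 - (4)*R2:  [   0    0    4   13  -23 ]
R4 <- R4 - (-4)*R3:  [   0    0    0    5  -15 ]
Row echelon form:
[ -6  -3   0   0  |   12 ]
[  0  -2   3   3  |    3 ]
[  0   0  -1  -2  |    2 ]
[  0   0   0   5  |  -15 ]
Back-substitution:
w = (-15) / 5 = -3
z = (2 - (-2)*(-3)) / -1 = 4
y = (3 - (3)*(4) - (3)*(-3)) / -2 = 0
x = (12 - (-3)*(0)) / -6 = -2

(-2, 0, 4, -3)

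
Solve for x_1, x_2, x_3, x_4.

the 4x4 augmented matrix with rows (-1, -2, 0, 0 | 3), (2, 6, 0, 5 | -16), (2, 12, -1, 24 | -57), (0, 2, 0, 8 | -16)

Forward elimination on [A|b]:
R2 <- R2 - (-2)*R1:  [   0    2    0    5  -10 ]
R3 <- R3 - (-2)*R1:  [   0    8   -1   24  -51 ]
R3 <- R3 - (4)*R2:  [   0    0   -1    4  -11 ]
R4 <- R4 - (1)*R2:  [  0   0   0   3  -6 ]
Row echelon form:
[ -1  -2   0  0  |    3 ]
[  0   2   0  5  |  -10 ]
[  0   0  -1  4  |  -11 ]
[  0   0   0  3  |   -6 ]
Back-substitution:
x_4 = (-6) / 3 = -2
x_3 = (-11 - (4)*(-2)) / -1 = 3
x_2 = (-10 - (5)*(-2)) / 2 = 0
x_1 = (3 - (-2)*(0)) / -1 = -3

(-3, 0, 3, -2)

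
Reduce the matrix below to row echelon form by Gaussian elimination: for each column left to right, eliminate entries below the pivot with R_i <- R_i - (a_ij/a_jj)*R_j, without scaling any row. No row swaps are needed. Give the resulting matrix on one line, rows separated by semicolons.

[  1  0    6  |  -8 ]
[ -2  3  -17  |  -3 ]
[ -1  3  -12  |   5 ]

REF = [1 0 6 -8; 0 3 -5 -19; 0 0 -1 16]

Forward elimination:
R2 <- R2 - (-2)*R1:  [   0    3   -5  -19 ]
R3 <- R3 - (-1)*R1:  [  0   3  -6  -3 ]
R3 <- R3 - (1)*R2:  [  0   0  -1  16 ]
Row echelon form:
[ 1  0   6  |   -8 ]
[ 0  3  -5  |  -19 ]
[ 0  0  -1  |   16 ]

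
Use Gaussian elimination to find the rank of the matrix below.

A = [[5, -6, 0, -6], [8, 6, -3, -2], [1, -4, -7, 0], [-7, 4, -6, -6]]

rank(A) = 4

Row reduction:
R2 <- R2 - (8/5)*R1:  [    0  78/5    -3  38/5 ]
R3 <- R3 - (1/5)*R1:  [     0  -14/5     -7    6/5 ]
R4 <- R4 - (-7/5)*R1:  [     0  -22/5     -6  -72/5 ]
R3 <- R3 - (-7/39)*R2:  [      0       0  -98/13  100/39 ]
R4 <- R4 - (-11/39)*R2:  [       0        0   -89/13  -478/39 ]
R4 <- R4 - (89/98)*R3:  [         0          0          0  -2144/147 ]
Row echelon form:
[ 5    -6       0         -6 ]
[ 0  78/5      -3       38/5 ]
[ 0     0  -98/13     100/39 ]
[ 0     0       0  -2144/147 ]
Nonzero rows / pivot columns: 4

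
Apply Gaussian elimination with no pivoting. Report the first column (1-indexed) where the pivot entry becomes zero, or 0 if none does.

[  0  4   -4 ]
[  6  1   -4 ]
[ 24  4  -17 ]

Naive forward elimination:
Pivot entry (1,1) is zero but row 2 has 6 in column 1 -> naive elimination stops; a row interchange (e.g. R1 <-> R2) would be required here.

first zero-pivot column = 1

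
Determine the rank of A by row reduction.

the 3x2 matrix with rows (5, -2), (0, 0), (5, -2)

Row reduction:
R3 <- R3 - (1)*R1:  [ 0  0 ]
Row echelon form:
[ 5  -2 ]
[ 0   0 ]
[ 0   0 ]
Nonzero rows / pivot columns: 1

rank(A) = 1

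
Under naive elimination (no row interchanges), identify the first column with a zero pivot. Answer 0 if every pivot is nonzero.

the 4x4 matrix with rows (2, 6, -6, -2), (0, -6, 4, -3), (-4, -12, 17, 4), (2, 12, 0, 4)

first zero-pivot column = 0

Naive forward elimination:
R3 <- R3 - (-2)*R1:  [ 0  0  5  0 ]
R4 <- R4 - (1)*R1:  [ 0  6  6  6 ]
R4 <- R4 - (-1)*R2:  [  0   0  10   3 ]
R4 <- R4 - (2)*R3:  [ 0  0  0  3 ]
All pivots nonzero; naive elimination completes without hitting a zero pivot.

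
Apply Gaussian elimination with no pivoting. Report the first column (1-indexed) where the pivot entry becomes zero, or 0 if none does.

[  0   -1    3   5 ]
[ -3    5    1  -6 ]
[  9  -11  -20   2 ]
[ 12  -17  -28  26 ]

Naive forward elimination:
Pivot entry (1,1) is zero but row 2 has -3 in column 1 -> naive elimination stops; a row interchange (e.g. R1 <-> R2) would be required here.

first zero-pivot column = 1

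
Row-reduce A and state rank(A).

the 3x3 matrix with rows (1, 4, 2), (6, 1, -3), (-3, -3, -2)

Row reduction:
R2 <- R2 - (6)*R1:  [   0  -23  -15 ]
R3 <- R3 - (-3)*R1:  [ 0  9  4 ]
R3 <- R3 - (-9/23)*R2:  [      0       0  -43/23 ]
Row echelon form:
[ 1    4       2 ]
[ 0  -23     -15 ]
[ 0    0  -43/23 ]
Nonzero rows / pivot columns: 3

rank(A) = 3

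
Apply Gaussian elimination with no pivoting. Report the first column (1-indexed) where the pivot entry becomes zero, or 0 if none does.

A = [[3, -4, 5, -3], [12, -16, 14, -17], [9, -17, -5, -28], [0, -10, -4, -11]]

first zero-pivot column = 2

Naive forward elimination:
R2 <- R2 - (4)*R1:  [  0   0  -6  -5 ]
R3 <- R3 - (3)*R1:  [   0   -5  -20  -19 ]
Matrix at this point:
[ 3   -4    5   -3 ]
[ 0    0   -6   -5 ]
[ 0   -5  -20  -19 ]
[ 0  -10   -4  -11 ]
Pivot entry (2,2) is zero but row 3 has -5 in column 2 -> naive elimination stops; a row interchange (e.g. R2 <-> R3) would be required here.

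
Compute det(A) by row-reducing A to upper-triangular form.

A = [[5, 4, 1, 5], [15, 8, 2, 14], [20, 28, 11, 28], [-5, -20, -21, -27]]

det(A) = -160

Forward elimination:
R2 <- R2 - (3)*R1:  [  0  -4  -1  -1 ]
R3 <- R3 - (4)*R1:  [  0  12   7   8 ]
R4 <- R4 - (-1)*R1:  [   0  -16  -20  -22 ]
R3 <- R3 - (-3)*R2:  [ 0  0  4  5 ]
R4 <- R4 - (4)*R2:  [   0    0  -16  -18 ]
R4 <- R4 - (-4)*R3:  [ 0  0  0  2 ]
Upper-triangular form:
[ 5   4   1   5 ]
[ 0  -4  -1  -1 ]
[ 0   0   4   5 ]
[ 0   0   0   2 ]
det(A) = (-1)^0 * (5) * (-4) * (4) * (2) = -160  (0 row swaps -> sign +1)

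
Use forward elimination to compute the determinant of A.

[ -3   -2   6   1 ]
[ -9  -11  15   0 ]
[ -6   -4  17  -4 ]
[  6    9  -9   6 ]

det(A) = 375

Forward elimination:
R2 <- R2 - (3)*R1:  [  0  -5  -3  -3 ]
R3 <- R3 - (2)*R1:  [  0   0   5  -6 ]
R4 <- R4 - (-2)*R1:  [ 0  5  3  8 ]
R4 <- R4 - (-1)*R2:  [ 0  0  0  5 ]
Upper-triangular form:
[ -3  -2   6   1 ]
[  0  -5  -3  -3 ]
[  0   0   5  -6 ]
[  0   0   0   5 ]
det(A) = (-1)^0 * (-3) * (-5) * (5) * (5) = 375  (0 row swaps -> sign +1)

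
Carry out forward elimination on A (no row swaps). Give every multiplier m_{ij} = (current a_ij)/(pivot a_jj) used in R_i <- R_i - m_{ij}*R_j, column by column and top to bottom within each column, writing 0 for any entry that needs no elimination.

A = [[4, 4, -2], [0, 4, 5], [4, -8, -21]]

Forward elimination:
R2: entry in column 1 is already 0 -> m_{21} = 0 (no row operation needed)
R3 <- R3 - (1)*R1:  [   0  -12  -19 ]
R3 <- R3 - (-3)*R2:  [  0   0  -4 ]
Multipliers (in order of application): m_{21} = 0, m_{31} = 1, m_{32} = -3

multipliers: 0, 1, -3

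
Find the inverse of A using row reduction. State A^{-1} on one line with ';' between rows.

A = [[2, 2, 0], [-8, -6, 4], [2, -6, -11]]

inverse = [9/2 11/10 2/5; -4 -11/10 -2/5; 3 4/5 1/5]

Gauss-Jordan on [A | I]:
R1 <- (1/2)*R1:  [   1    1    0  |  1/2    0    0 ]
R2 <- R2 - (-8)*R1:  [ 0  2  4  |  4  1  0 ]
R3 <- R3 - (2)*R1:  [   0   -8  -11  |   -1    0    1 ]
R2 <- (1/2)*R2:  [   0    1    2  |    2  1/2    0 ]
R1 <- R1 - (1)*R2:  [    1     0    -2  |  -3/2  -1/2     0 ]
R3 <- R3 - (-8)*R2:  [  0   0   5  |  15   4   1 ]
R3 <- (1/5)*R3:  [   0    0    1  |    3  4/5  1/5 ]
R1 <- R1 - (-2)*R3:  [     1      0      0  |    9/2  11/10    2/5 ]
R2 <- R2 - (2)*R3:  [      0       1       0  |      -4  -11/10    -2/5 ]
Right block of [I | A^{-1}] is the inverse:
[ 9/2   11/10   2/5 ]
[  -4  -11/10  -2/5 ]
[   3     4/5   1/5 ]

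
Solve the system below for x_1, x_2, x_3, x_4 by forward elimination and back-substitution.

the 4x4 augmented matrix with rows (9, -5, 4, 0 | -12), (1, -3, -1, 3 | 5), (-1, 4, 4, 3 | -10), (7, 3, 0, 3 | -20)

(-2, -2, -1, 0)

Forward elimination on [A|b]:
R2 <- R2 - (1/9)*R1:  [     0  -22/9  -13/9      3   19/3 ]
R3 <- R3 - (-1/9)*R1:  [     0   31/9   40/9      3  -34/3 ]
R4 <- R4 - (7/9)*R1:  [     0   62/9  -28/9      3  -32/3 ]
R3 <- R3 - (-31/22)*R2:  [      0       0   53/22  159/22  -53/22 ]
R4 <- R4 - (-31/11)*R2:  [      0       0  -79/11  126/11   79/11 ]
R4 <- R4 - (-158/53)*R3:  [  0   0   0  33   0 ]
Row echelon form:
[ 9     -5      4       0  |     -12 ]
[ 0  -22/9  -13/9       3  |    19/3 ]
[ 0      0  53/22  159/22  |  -53/22 ]
[ 0      0      0      33  |       0 ]
Back-substitution:
x_4 = (0) / 33 = 0
x_3 = (-53/22 - (159/22)*(0)) / (53/22) = -1
x_2 = (19/3 - (-13/9)*(-1) - (3)*(0)) / (-22/9) = -2
x_1 = (-12 - (-5)*(-2) - (4)*(-1)) / 9 = -2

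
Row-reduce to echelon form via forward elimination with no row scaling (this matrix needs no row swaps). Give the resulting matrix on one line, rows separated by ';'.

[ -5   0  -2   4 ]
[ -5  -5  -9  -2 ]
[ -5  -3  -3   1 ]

Forward elimination:
R2 <- R2 - (1)*R1:  [  0  -5  -7  -6 ]
R3 <- R3 - (1)*R1:  [  0  -3  -1  -3 ]
R3 <- R3 - (3/5)*R2:  [    0     0  16/5   3/5 ]
Row echelon form:
[ -5   0    -2    4 ]
[  0  -5    -7   -6 ]
[  0   0  16/5  3/5 ]

REF = [-5 0 -2 4; 0 -5 -7 -6; 0 0 16/5 3/5]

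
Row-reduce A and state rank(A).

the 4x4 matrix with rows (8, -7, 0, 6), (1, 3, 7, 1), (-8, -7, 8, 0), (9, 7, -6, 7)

Row reduction:
R2 <- R2 - (1/8)*R1:  [    0  31/8     7   1/4 ]
R3 <- R3 - (-1)*R1:  [   0  -14    8    6 ]
R4 <- R4 - (9/8)*R1:  [     0  119/8     -6    1/4 ]
R3 <- R3 - (-112/31)*R2:  [       0        0  1032/31   214/31 ]
R4 <- R4 - (119/31)*R2:  [        0         0  -1019/31    -22/31 ]
R4 <- R4 - (-1019/1032)*R3:  [        0         0         0  3151/516 ]
Row echelon form:
[ 8    -7        0         6 ]
[ 0  31/8        7       1/4 ]
[ 0     0  1032/31    214/31 ]
[ 0     0        0  3151/516 ]
Nonzero rows / pivot columns: 4

rank(A) = 4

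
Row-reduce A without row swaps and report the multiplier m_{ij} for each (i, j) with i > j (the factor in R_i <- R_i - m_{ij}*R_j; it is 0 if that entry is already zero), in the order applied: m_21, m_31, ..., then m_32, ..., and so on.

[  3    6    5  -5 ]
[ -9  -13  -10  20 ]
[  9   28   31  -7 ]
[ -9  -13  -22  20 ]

multipliers: -3, 3, -3, 2, 1, -2

Forward elimination:
R2 <- R2 - (-3)*R1:  [ 0  5  5  5 ]
R3 <- R3 - (3)*R1:  [  0  10  16   8 ]
R4 <- R4 - (-3)*R1:  [  0   5  -7   5 ]
R3 <- R3 - (2)*R2:  [  0   0   6  -2 ]
R4 <- R4 - (1)*R2:  [   0    0  -12    0 ]
R4 <- R4 - (-2)*R3:  [  0   0   0  -4 ]
Multipliers (in order of application): m_{21} = -3, m_{31} = 3, m_{41} = -3, m_{32} = 2, m_{42} = 1, m_{43} = -2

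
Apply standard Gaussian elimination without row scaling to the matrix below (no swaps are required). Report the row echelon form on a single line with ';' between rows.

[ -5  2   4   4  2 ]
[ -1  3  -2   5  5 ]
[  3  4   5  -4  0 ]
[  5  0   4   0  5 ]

Forward elimination:
R2 <- R2 - (1/5)*R1:  [     0   13/5  -14/5   21/5   23/5 ]
R3 <- R3 - (-3/5)*R1:  [    0  26/5  37/5  -8/5   6/5 ]
R4 <- R4 - (-1)*R1:  [ 0  2  8  4  7 ]
R3 <- R3 - (2)*R2:  [   0    0   13  -10   -8 ]
R4 <- R4 - (10/13)*R2:  [      0       0  132/13   10/13   45/13 ]
R4 <- R4 - (132/169)*R3:  [        0         0         0  1450/169  1641/169 ]
Row echelon form:
[ -5     2      4         4         2 ]
[  0  13/5  -14/5      21/5      23/5 ]
[  0     0     13       -10        -8 ]
[  0     0      0  1450/169  1641/169 ]

REF = [-5 2 4 4 2; 0 13/5 -14/5 21/5 23/5; 0 0 13 -10 -8; 0 0 0 1450/169 1641/169]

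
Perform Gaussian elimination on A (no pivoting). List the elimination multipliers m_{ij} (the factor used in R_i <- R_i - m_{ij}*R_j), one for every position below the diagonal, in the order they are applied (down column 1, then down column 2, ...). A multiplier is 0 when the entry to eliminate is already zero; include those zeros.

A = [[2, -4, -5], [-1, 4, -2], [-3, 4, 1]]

Forward elimination:
R2 <- R2 - (-1/2)*R1:  [    0     2  -9/2 ]
R3 <- R3 - (-3/2)*R1:  [     0     -2  -13/2 ]
R3 <- R3 - (-1)*R2:  [   0    0  -11 ]
Multipliers (in order of application): m_{21} = -1/2, m_{31} = -3/2, m_{32} = -1

multipliers: -1/2, -3/2, -1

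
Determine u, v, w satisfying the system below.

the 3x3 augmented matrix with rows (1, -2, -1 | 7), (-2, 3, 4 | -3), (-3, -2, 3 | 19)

Forward elimination on [A|b]:
R2 <- R2 - (-2)*R1:  [  0  -1   2  11 ]
R3 <- R3 - (-3)*R1:  [  0  -8   0  40 ]
R3 <- R3 - (8)*R2:  [   0    0  -16  -48 ]
Row echelon form:
[ 1  -2   -1  |    7 ]
[ 0  -1    2  |   11 ]
[ 0   0  -16  |  -48 ]
Back-substitution:
w = (-48) / -16 = 3
v = (11 - (2)*(3)) / -1 = -5
u = (7 - (-2)*(-5) - (-1)*(3)) / 1 = 0

(0, -5, 3)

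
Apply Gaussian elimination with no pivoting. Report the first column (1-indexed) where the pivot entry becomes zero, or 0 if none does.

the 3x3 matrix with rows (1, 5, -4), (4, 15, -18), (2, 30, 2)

Naive forward elimination:
R2 <- R2 - (4)*R1:  [  0  -5  -2 ]
R3 <- R3 - (2)*R1:  [  0  20  10 ]
R3 <- R3 - (-4)*R2:  [ 0  0  2 ]
All pivots nonzero; naive elimination completes without hitting a zero pivot.

first zero-pivot column = 0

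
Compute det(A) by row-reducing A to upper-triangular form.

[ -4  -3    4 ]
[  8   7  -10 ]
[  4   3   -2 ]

det(A) = -8

Forward elimination:
R2 <- R2 - (-2)*R1:  [  0   1  -2 ]
R3 <- R3 - (-1)*R1:  [ 0  0  2 ]
Upper-triangular form:
[ -4  -3   4 ]
[  0   1  -2 ]
[  0   0   2 ]
det(A) = (-1)^0 * (-4) * (1) * (2) = -8  (0 row swaps -> sign +1)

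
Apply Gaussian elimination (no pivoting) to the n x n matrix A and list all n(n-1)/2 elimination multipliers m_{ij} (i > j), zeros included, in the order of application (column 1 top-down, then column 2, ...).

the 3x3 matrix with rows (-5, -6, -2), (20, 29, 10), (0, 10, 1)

multipliers: -4, 0, 2

Forward elimination:
R2 <- R2 - (-4)*R1:  [ 0  5  2 ]
R3: entry in column 1 is already 0 -> m_{31} = 0 (no row operation needed)
R3 <- R3 - (2)*R2:  [  0   0  -3 ]
Multipliers (in order of application): m_{21} = -4, m_{31} = 0, m_{32} = 2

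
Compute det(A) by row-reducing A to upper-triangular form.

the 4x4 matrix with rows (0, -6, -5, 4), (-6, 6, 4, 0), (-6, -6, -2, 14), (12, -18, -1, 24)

det(A) = -288

Forward elimination:
R1 <-> R2   (pivot in column 1 was zero)
[ -6    6   4   0 ]
[  0   -6  -5   4 ]
[ -6   -6  -2  14 ]
[ 12  -18  -1  24 ]
R3 <- R3 - (1)*R1:  [   0  -12   -6   14 ]
R4 <- R4 - (-2)*R1:  [  0  -6   7  24 ]
R3 <- R3 - (2)*R2:  [ 0  0  4  6 ]
R4 <- R4 - (1)*R2:  [  0   0  12  20 ]
R4 <- R4 - (3)*R3:  [ 0  0  0  2 ]
Upper-triangular form:
[ -6   6   4  0 ]
[  0  -6  -5  4 ]
[  0   0   4  6 ]
[  0   0   0  2 ]
det(A) = (-1)^1 * (-6) * (-6) * (4) * (2) = -288  (1 row swap -> sign -1)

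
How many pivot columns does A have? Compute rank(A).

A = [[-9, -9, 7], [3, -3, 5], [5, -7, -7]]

Row reduction:
R2 <- R2 - (-1/3)*R1:  [    0    -6  22/3 ]
R3 <- R3 - (-5/9)*R1:  [     0    -12  -28/9 ]
R3 <- R3 - (2)*R2:  [      0       0  -160/9 ]
Row echelon form:
[ -9  -9       7 ]
[  0  -6    22/3 ]
[  0   0  -160/9 ]
Nonzero rows / pivot columns: 3

rank(A) = 3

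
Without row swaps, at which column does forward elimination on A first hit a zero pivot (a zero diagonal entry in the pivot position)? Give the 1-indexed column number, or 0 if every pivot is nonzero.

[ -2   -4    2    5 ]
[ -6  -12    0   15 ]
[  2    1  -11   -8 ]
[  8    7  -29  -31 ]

first zero-pivot column = 2

Naive forward elimination:
R2 <- R2 - (3)*R1:  [  0   0  -6   0 ]
R3 <- R3 - (-1)*R1:  [  0  -3  -9  -3 ]
R4 <- R4 - (-4)*R1:  [   0   -9  -21  -11 ]
Matrix at this point:
[ -2  -4    2    5 ]
[  0   0   -6    0 ]
[  0  -3   -9   -3 ]
[  0  -9  -21  -11 ]
Pivot entry (2,2) is zero but row 3 has -3 in column 2 -> naive elimination stops; a row interchange (e.g. R2 <-> R3) would be required here.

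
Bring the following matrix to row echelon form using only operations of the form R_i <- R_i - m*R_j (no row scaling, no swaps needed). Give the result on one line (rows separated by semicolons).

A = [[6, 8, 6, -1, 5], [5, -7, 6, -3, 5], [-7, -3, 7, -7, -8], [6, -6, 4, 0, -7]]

REF = [6 8 6 -1 5; 0 -41/3 1 -13/6 5/6; 0 0 593/41 -376/41 -73/41; 0 0 0 772/593 -7843/593]

Forward elimination:
R2 <- R2 - (5/6)*R1:  [     0  -41/3      1  -13/6    5/6 ]
R3 <- R3 - (-7/6)*R1:  [     0   19/3     14  -49/6  -13/6 ]
R4 <- R4 - (1)*R1:  [   0  -14   -2    1  -12 ]
R3 <- R3 - (-19/41)*R2:  [       0        0   593/41  -376/41   -73/41 ]
R4 <- R4 - (42/41)*R2:  [       0        0  -124/41   132/41  -527/41 ]
R4 <- R4 - (-124/593)*R3:  [         0          0          0    772/593  -7843/593 ]
Row echelon form:
[ 6      8       6       -1          5 ]
[ 0  -41/3       1    -13/6        5/6 ]
[ 0      0  593/41  -376/41     -73/41 ]
[ 0      0       0  772/593  -7843/593 ]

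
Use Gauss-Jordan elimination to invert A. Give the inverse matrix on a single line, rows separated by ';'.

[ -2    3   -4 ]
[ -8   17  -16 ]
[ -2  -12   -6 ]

inverse = [-147/10 33/10 1; -4/5 1/5 0; 13/2 -3/2 -1/2]

Gauss-Jordan on [A | I]:
R1 <- (1/-2)*R1:  [    1  -3/2     2  |  -1/2     0     0 ]
R2 <- R2 - (-8)*R1:  [  0   5   0  |  -4   1   0 ]
R3 <- R3 - (-2)*R1:  [   0  -15   -2  |   -1    0    1 ]
R2 <- (1/5)*R2:  [    0     1     0  |  -4/5   1/5     0 ]
R1 <- R1 - (-3/2)*R2:  [      1       0       2  |  -17/10    3/10       0 ]
R3 <- R3 - (-15)*R2:  [   0    0   -2  |  -13    3    1 ]
R3 <- (1/-2)*R3:  [    0     0     1  |  13/2  -3/2  -1/2 ]
R1 <- R1 - (2)*R3:  [       1        0        0  |  -147/10    33/10        1 ]
Right block of [I | A^{-1}] is the inverse:
[ -147/10  33/10     1 ]
[    -4/5    1/5     0 ]
[    13/2   -3/2  -1/2 ]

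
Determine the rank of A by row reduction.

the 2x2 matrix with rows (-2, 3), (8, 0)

rank(A) = 2

Row reduction:
R2 <- R2 - (-4)*R1:  [  0  12 ]
Row echelon form:
[ -2   3 ]
[  0  12 ]
Nonzero rows / pivot columns: 2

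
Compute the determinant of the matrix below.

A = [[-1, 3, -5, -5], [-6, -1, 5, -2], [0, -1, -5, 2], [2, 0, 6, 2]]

Forward elimination:
R2 <- R2 - (6)*R1:  [   0  -19   35   28 ]
R4 <- R4 - (-2)*R1:  [  0   6  -4  -8 ]
R3 <- R3 - (1/19)*R2:  [       0        0  -130/19    10/19 ]
R4 <- R4 - (-6/19)*R2:  [      0       0  134/19   16/19 ]
R4 <- R4 - (-67/65)*R3:  [     0      0      0  18/13 ]
Upper-triangular form:
[ -1    3       -5     -5 ]
[  0  -19       35     28 ]
[  0    0  -130/19  10/19 ]
[  0    0        0  18/13 ]
det(A) = (-1)^0 * (-1) * (-19) * (-130/19) * (18/13) = -180  (0 row swaps -> sign +1)

det(A) = -180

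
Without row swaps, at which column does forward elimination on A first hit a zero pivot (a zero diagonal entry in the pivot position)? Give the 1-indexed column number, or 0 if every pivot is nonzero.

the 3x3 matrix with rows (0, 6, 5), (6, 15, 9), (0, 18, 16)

first zero-pivot column = 1

Naive forward elimination:
Pivot entry (1,1) is zero but row 2 has 6 in column 1 -> naive elimination stops; a row interchange (e.g. R1 <-> R2) would be required here.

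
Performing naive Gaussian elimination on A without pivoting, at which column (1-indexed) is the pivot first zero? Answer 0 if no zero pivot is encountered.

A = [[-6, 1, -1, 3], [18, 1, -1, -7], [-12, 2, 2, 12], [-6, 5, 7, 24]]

first zero-pivot column = 0

Naive forward elimination:
R2 <- R2 - (-3)*R1:  [  0   4  -4   2 ]
R3 <- R3 - (2)*R1:  [ 0  0  4  6 ]
R4 <- R4 - (1)*R1:  [  0   4   8  21 ]
R4 <- R4 - (1)*R2:  [  0   0  12  19 ]
R4 <- R4 - (3)*R3:  [ 0  0  0  1 ]
All pivots nonzero; naive elimination completes without hitting a zero pivot.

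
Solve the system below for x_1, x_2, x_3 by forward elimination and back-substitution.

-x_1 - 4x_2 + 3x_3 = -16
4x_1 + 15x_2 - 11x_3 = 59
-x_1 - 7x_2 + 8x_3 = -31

Forward elimination on [A|b]:
R2 <- R2 - (-4)*R1:  [  0  -1   1  -5 ]
R3 <- R3 - (1)*R1:  [   0   -3    5  -15 ]
R3 <- R3 - (3)*R2:  [ 0  0  2  0 ]
Row echelon form:
[ -1  -4  3  |  -16 ]
[  0  -1  1  |   -5 ]
[  0   0  2  |    0 ]
Back-substitution:
x_3 = (0) / 2 = 0
x_2 = (-5 - (1)*(0)) / -1 = 5
x_1 = (-16 - (-4)*(5) - (3)*(0)) / -1 = -4

(-4, 5, 0)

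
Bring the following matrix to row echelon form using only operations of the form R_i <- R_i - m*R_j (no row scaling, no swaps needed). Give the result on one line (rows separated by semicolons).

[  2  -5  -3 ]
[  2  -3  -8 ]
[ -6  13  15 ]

Forward elimination:
R2 <- R2 - (1)*R1:  [  0   2  -5 ]
R3 <- R3 - (-3)*R1:  [  0  -2   6 ]
R3 <- R3 - (-1)*R2:  [ 0  0  1 ]
Row echelon form:
[ 2  -5  -3 ]
[ 0   2  -5 ]
[ 0   0   1 ]

REF = [2 -5 -3; 0 2 -5; 0 0 1]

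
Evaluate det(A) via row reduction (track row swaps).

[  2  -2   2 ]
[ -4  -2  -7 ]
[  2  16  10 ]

Forward elimination:
R2 <- R2 - (-2)*R1:  [  0  -6  -3 ]
R3 <- R3 - (1)*R1:  [  0  18   8 ]
R3 <- R3 - (-3)*R2:  [  0   0  -1 ]
Upper-triangular form:
[ 2  -2   2 ]
[ 0  -6  -3 ]
[ 0   0  -1 ]
det(A) = (-1)^0 * (2) * (-6) * (-1) = 12  (0 row swaps -> sign +1)

det(A) = 12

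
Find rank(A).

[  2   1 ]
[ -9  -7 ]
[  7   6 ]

rank(A) = 2

Row reduction:
R2 <- R2 - (-9/2)*R1:  [    0  -5/2 ]
R3 <- R3 - (7/2)*R1:  [   0  5/2 ]
R3 <- R3 - (-1)*R2:  [ 0  0 ]
Row echelon form:
[ 2     1 ]
[ 0  -5/2 ]
[ 0     0 ]
Nonzero rows / pivot columns: 2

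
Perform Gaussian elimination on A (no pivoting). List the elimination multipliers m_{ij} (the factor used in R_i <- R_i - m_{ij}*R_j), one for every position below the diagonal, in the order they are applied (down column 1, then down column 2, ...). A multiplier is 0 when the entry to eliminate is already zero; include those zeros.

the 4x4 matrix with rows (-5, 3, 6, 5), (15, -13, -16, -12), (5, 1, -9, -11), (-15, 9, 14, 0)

Forward elimination:
R2 <- R2 - (-3)*R1:  [  0  -4   2   3 ]
R3 <- R3 - (-1)*R1:  [  0   4  -3  -6 ]
R4 <- R4 - (3)*R1:  [   0    0   -4  -15 ]
R3 <- R3 - (-1)*R2:  [  0   0  -1  -3 ]
R4: entry in column 2 is already 0 -> m_{42} = 0 (no row operation needed)
R4 <- R4 - (4)*R3:  [  0   0   0  -3 ]
Multipliers (in order of application): m_{21} = -3, m_{31} = -1, m_{41} = 3, m_{32} = -1, m_{42} = 0, m_{43} = 4

multipliers: -3, -1, 3, -1, 0, 4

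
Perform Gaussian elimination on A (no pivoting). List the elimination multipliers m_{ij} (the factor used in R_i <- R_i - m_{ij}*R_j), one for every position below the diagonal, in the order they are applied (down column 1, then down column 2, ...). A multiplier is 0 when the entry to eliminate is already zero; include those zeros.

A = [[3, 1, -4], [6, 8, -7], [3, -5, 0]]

multipliers: 2, 1, -1

Forward elimination:
R2 <- R2 - (2)*R1:  [ 0  6  1 ]
R3 <- R3 - (1)*R1:  [  0  -6   4 ]
R3 <- R3 - (-1)*R2:  [ 0  0  5 ]
Multipliers (in order of application): m_{21} = 2, m_{31} = 1, m_{32} = -1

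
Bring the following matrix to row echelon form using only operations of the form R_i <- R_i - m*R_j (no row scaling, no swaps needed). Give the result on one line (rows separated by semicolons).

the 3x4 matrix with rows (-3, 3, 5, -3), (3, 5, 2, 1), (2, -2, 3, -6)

Forward elimination:
R2 <- R2 - (-1)*R1:  [  0   8   7  -2 ]
R3 <- R3 - (-2/3)*R1:  [    0     0  19/3    -8 ]
Row echelon form:
[ -3  3     5  -3 ]
[  0  8     7  -2 ]
[  0  0  19/3  -8 ]

REF = [-3 3 5 -3; 0 8 7 -2; 0 0 19/3 -8]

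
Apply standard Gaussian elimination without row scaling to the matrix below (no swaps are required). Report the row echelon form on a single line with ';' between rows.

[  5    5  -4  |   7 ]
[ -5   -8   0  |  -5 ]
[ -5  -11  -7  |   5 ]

REF = [5 5 -4 7; 0 -3 -4 2; 0 0 -3 8]

Forward elimination:
R2 <- R2 - (-1)*R1:  [  0  -3  -4   2 ]
R3 <- R3 - (-1)*R1:  [   0   -6  -11   12 ]
R3 <- R3 - (2)*R2:  [  0   0  -3   8 ]
Row echelon form:
[ 5   5  -4  |  7 ]
[ 0  -3  -4  |  2 ]
[ 0   0  -3  |  8 ]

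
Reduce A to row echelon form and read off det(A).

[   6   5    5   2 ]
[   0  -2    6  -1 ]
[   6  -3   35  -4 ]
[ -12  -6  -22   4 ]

Forward elimination:
R3 <- R3 - (1)*R1:  [  0  -8  30  -6 ]
R4 <- R4 - (-2)*R1:  [   0    4  -12    8 ]
R3 <- R3 - (4)*R2:  [  0   0   6  -2 ]
R4 <- R4 - (-2)*R2:  [ 0  0  0  6 ]
Upper-triangular form:
[ 6   5  5   2 ]
[ 0  -2  6  -1 ]
[ 0   0  6  -2 ]
[ 0   0  0   6 ]
det(A) = (-1)^0 * (6) * (-2) * (6) * (6) = -432  (0 row swaps -> sign +1)

det(A) = -432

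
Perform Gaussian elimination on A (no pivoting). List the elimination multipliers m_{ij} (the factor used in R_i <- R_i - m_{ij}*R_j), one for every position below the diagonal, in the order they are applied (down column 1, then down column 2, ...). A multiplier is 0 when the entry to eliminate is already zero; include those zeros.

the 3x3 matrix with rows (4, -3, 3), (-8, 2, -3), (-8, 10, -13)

multipliers: -2, -2, -1

Forward elimination:
R2 <- R2 - (-2)*R1:  [  0  -4   3 ]
R3 <- R3 - (-2)*R1:  [  0   4  -7 ]
R3 <- R3 - (-1)*R2:  [  0   0  -4 ]
Multipliers (in order of application): m_{21} = -2, m_{31} = -2, m_{32} = -1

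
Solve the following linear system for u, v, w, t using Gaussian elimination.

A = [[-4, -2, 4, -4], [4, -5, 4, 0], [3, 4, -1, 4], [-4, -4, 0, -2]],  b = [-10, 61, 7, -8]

Forward elimination on [A|b]:
R2 <- R2 - (-1)*R1:  [  0  -7   8  -4  51 ]
R3 <- R3 - (-3/4)*R1:  [    0   5/2     2     1  -1/2 ]
R4 <- R4 - (1)*R1:  [  0  -2  -4   2   2 ]
R3 <- R3 - (-5/14)*R2:  [     0      0   34/7   -3/7  124/7 ]
R4 <- R4 - (2/7)*R2:  [     0      0  -44/7   22/7  -88/7 ]
R4 <- R4 - (-22/17)*R3:  [      0       0       0   44/17  176/17 ]
Row echelon form:
[ -4  -2     4     -4  |     -10 ]
[  0  -7     8     -4  |      51 ]
[  0   0  34/7   -3/7  |   124/7 ]
[  0   0     0  44/17  |  176/17 ]
Back-substitution:
t = (176/17) / (44/17) = 4
w = (124/7 - (-3/7)*(4)) / (34/7) = 4
v = (51 - (8)*(4) - (-4)*(4)) / -7 = -5
u = (-10 - (-2)*(-5) - (4)*(4) - (-4)*(4)) / -4 = 5

(5, -5, 4, 4)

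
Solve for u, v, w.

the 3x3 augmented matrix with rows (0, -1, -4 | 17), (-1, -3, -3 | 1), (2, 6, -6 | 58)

Forward elimination on [A|b]:
R1 <-> R2   (pivot in column 1 was zero)
[ -1  -3  -3   1 ]
[  0  -1  -4  17 ]
[  2   6  -6  58 ]
R3 <- R3 - (-2)*R1:  [   0    0  -12   60 ]
Row echelon form:
[ -1  -3   -3  |   1 ]
[  0  -1   -4  |  17 ]
[  0   0  -12  |  60 ]
Back-substitution:
w = (60) / -12 = -5
v = (17 - (-4)*(-5)) / -1 = 3
u = (1 - (-3)*(3) - (-3)*(-5)) / -1 = 5

(5, 3, -5)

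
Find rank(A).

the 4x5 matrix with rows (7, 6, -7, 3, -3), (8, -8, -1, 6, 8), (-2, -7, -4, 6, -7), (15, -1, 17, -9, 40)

Row reduction:
R2 <- R2 - (8/7)*R1:  [      0  -104/7       7    18/7    80/7 ]
R3 <- R3 - (-2/7)*R1:  [     0  -37/7     -6   48/7  -55/7 ]
R4 <- R4 - (15/7)*R1:  [      0   -97/7      32  -108/7   325/7 ]
R3 <- R3 - (37/104)*R2:  [        0         0  -883/104    309/52   -155/13 ]
R4 <- R4 - (97/104)*R2:  [        0         0  2649/104   -927/52    465/13 ]
R4 <- R4 - (-3)*R3:  [ 0  0  0  0  0 ]
Row echelon form:
[ 7       6        -7       3       -3 ]
[ 0  -104/7         7    18/7     80/7 ]
[ 0       0  -883/104  309/52  -155/13 ]
[ 0       0         0       0        0 ]
Nonzero rows / pivot columns: 3

rank(A) = 3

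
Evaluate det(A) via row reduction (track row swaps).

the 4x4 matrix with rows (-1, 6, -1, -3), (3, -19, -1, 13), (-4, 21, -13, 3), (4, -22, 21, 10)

Forward elimination:
R2 <- R2 - (-3)*R1:  [  0  -1  -4   4 ]
R3 <- R3 - (4)*R1:  [  0  -3  -9  15 ]
R4 <- R4 - (-4)*R1:  [  0   2  17  -2 ]
R3 <- R3 - (3)*R2:  [ 0  0  3  3 ]
R4 <- R4 - (-2)*R2:  [ 0  0  9  6 ]
R4 <- R4 - (3)*R3:  [  0   0   0  -3 ]
Upper-triangular form:
[ -1   6  -1  -3 ]
[  0  -1  -4   4 ]
[  0   0   3   3 ]
[  0   0   0  -3 ]
det(A) = (-1)^0 * (-1) * (-1) * (3) * (-3) = -9  (0 row swaps -> sign +1)

det(A) = -9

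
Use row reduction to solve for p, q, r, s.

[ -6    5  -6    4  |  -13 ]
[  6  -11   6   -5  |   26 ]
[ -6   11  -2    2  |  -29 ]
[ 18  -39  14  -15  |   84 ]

(0, -3, 3, 5)

Forward elimination on [A|b]:
R2 <- R2 - (-1)*R1:  [  0  -6   0  -1  13 ]
R3 <- R3 - (1)*R1:  [   0    6    4   -2  -16 ]
R4 <- R4 - (-3)*R1:  [   0  -24   -4   -3   45 ]
R3 <- R3 - (-1)*R2:  [  0   0   4  -3  -3 ]
R4 <- R4 - (4)*R2:  [  0   0  -4   1  -7 ]
R4 <- R4 - (-1)*R3:  [   0    0    0   -2  -10 ]
Row echelon form:
[ -6   5  -6   4  |  -13 ]
[  0  -6   0  -1  |   13 ]
[  0   0   4  -3  |   -3 ]
[  0   0   0  -2  |  -10 ]
Back-substitution:
s = (-10) / -2 = 5
r = (-3 - (-3)*(5)) / 4 = 3
q = (13 - (-1)*(5)) / -6 = -3
p = (-13 - (5)*(-3) - (-6)*(3) - (4)*(5)) / -6 = 0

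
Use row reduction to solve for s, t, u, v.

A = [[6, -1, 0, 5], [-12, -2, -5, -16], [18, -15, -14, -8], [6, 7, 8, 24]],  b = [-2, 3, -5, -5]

Forward elimination on [A|b]:
R2 <- R2 - (-2)*R1:  [  0  -4  -5  -6  -1 ]
R3 <- R3 - (3)*R1:  [   0  -12  -14  -23    1 ]
R4 <- R4 - (1)*R1:  [  0   8   8  19  -3 ]
R3 <- R3 - (3)*R2:  [  0   0   1  -5   4 ]
R4 <- R4 - (-2)*R2:  [  0   0  -2   7  -5 ]
R4 <- R4 - (-2)*R3:  [  0   0   0  -3   3 ]
Row echelon form:
[ 6  -1   0   5  |  -2 ]
[ 0  -4  -5  -6  |  -1 ]
[ 0   0   1  -5  |   4 ]
[ 0   0   0  -3  |   3 ]
Back-substitution:
v = (3) / -3 = -1
u = (4 - (-5)*(-1)) / 1 = -1
t = (-1 - (-5)*(-1) - (-6)*(-1)) / -4 = 3
s = (-2 - (-1)*(3) - (5)*(-1)) / 6 = 1

(1, 3, -1, -1)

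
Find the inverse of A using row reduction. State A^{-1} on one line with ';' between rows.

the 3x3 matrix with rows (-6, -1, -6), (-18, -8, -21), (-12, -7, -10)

Gauss-Jordan on [A | I]:
R1 <- (1/-6)*R1:  [    1   1/6     1  |  -1/6     0     0 ]
R2 <- R2 - (-18)*R1:  [  0  -5  -3  |  -3   1   0 ]
R3 <- R3 - (-12)*R1:  [  0  -5   2  |  -2   0   1 ]
R2 <- (1/-5)*R2:  [    0     1   3/5  |   3/5  -1/5     0 ]
R1 <- R1 - (1/6)*R2:  [     1      0   9/10  |  -4/15   1/30      0 ]
R3 <- R3 - (-5)*R2:  [  0   0   5  |   1  -1   1 ]
R3 <- (1/5)*R3:  [    0     0     1  |   1/5  -1/5   1/5 ]
R1 <- R1 - (9/10)*R3:  [       1        0        0  |  -67/150    16/75    -9/50 ]
R2 <- R2 - (3/5)*R3:  [     0      1      0  |  12/25  -2/25  -3/25 ]
Right block of [I | A^{-1}] is the inverse:
[ -67/150  16/75  -9/50 ]
[   12/25  -2/25  -3/25 ]
[     1/5   -1/5    1/5 ]

inverse = [-67/150 16/75 -9/50; 12/25 -2/25 -3/25; 1/5 -1/5 1/5]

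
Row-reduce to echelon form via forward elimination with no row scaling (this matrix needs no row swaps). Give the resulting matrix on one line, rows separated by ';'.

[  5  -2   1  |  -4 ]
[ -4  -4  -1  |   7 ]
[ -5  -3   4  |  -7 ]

REF = [5 -2 1 -4; 0 -28/5 -1/5 19/5; 0 0 145/28 -403/28]

Forward elimination:
R2 <- R2 - (-4/5)*R1:  [     0  -28/5   -1/5   19/5 ]
R3 <- R3 - (-1)*R1:  [   0   -5    5  -11 ]
R3 <- R3 - (25/28)*R2:  [       0        0   145/28  -403/28 ]
Row echelon form:
[ 5     -2       1  |       -4 ]
[ 0  -28/5    -1/5  |     19/5 ]
[ 0      0  145/28  |  -403/28 ]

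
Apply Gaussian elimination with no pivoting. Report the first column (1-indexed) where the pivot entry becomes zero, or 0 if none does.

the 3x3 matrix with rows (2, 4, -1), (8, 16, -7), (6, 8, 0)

first zero-pivot column = 2

Naive forward elimination:
R2 <- R2 - (4)*R1:  [  0   0  -3 ]
R3 <- R3 - (3)*R1:  [  0  -4   3 ]
Matrix at this point:
[ 2   4  -1 ]
[ 0   0  -3 ]
[ 0  -4   3 ]
Pivot entry (2,2) is zero but row 3 has -4 in column 2 -> naive elimination stops; a row interchange (e.g. R2 <-> R3) would be required here.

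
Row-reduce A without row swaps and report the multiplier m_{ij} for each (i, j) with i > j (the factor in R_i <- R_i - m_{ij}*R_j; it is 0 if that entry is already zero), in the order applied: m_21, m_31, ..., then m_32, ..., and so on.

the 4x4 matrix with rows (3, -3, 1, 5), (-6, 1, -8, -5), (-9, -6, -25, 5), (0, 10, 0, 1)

multipliers: -2, -3, 0, 3, -2, 3

Forward elimination:
R2 <- R2 - (-2)*R1:  [  0  -5  -6   5 ]
R3 <- R3 - (-3)*R1:  [   0  -15  -22   20 ]
R4: entry in column 1 is already 0 -> m_{41} = 0 (no row operation needed)
R3 <- R3 - (3)*R2:  [  0   0  -4   5 ]
R4 <- R4 - (-2)*R2:  [   0    0  -12   11 ]
R4 <- R4 - (3)*R3:  [  0   0   0  -4 ]
Multipliers (in order of application): m_{21} = -2, m_{31} = -3, m_{41} = 0, m_{32} = 3, m_{42} = -2, m_{43} = 3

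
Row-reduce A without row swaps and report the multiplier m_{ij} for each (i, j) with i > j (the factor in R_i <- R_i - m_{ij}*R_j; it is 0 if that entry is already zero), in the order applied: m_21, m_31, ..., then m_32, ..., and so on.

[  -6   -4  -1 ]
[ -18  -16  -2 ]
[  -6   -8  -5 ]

multipliers: 3, 1, 1

Forward elimination:
R2 <- R2 - (3)*R1:  [  0  -4   1 ]
R3 <- R3 - (1)*R1:  [  0  -4  -4 ]
R3 <- R3 - (1)*R2:  [  0   0  -5 ]
Multipliers (in order of application): m_{21} = 3, m_{31} = 1, m_{32} = 1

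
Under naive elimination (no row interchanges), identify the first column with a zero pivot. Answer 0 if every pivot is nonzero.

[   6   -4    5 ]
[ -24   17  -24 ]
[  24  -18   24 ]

first zero-pivot column = 0

Naive forward elimination:
R2 <- R2 - (-4)*R1:  [  0   1  -4 ]
R3 <- R3 - (4)*R1:  [  0  -2   4 ]
R3 <- R3 - (-2)*R2:  [  0   0  -4 ]
All pivots nonzero; naive elimination completes without hitting a zero pivot.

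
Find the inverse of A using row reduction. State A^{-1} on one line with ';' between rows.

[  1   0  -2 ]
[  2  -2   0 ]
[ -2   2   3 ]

inverse = [1 2/3 2/3; 1 1/6 2/3; 0 1/3 1/3]

Gauss-Jordan on [A | I]:
R2 <- R2 - (2)*R1:  [  0  -2   4  |  -2   1   0 ]
R3 <- R3 - (-2)*R1:  [  0   2  -1  |   2   0   1 ]
R2 <- (1/-2)*R2:  [    0     1    -2  |     1  -1/2     0 ]
R3 <- R3 - (2)*R2:  [ 0  0  3  |  0  1  1 ]
R3 <- (1/3)*R3:  [   0    0    1  |    0  1/3  1/3 ]
R1 <- R1 - (-2)*R3:  [   1    0    0  |    1  2/3  2/3 ]
R2 <- R2 - (-2)*R3:  [   0    1    0  |    1  1/6  2/3 ]
Right block of [I | A^{-1}] is the inverse:
[ 1  2/3  2/3 ]
[ 1  1/6  2/3 ]
[ 0  1/3  1/3 ]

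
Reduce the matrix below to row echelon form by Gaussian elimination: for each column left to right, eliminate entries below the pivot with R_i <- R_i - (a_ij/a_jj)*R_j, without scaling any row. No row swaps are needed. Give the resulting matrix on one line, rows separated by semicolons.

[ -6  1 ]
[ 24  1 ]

Forward elimination:
R2 <- R2 - (-4)*R1:  [ 0  5 ]
Row echelon form:
[ -6  1 ]
[  0  5 ]

REF = [-6 1; 0 5]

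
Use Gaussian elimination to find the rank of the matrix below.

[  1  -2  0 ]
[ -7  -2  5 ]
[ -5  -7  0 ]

Row reduction:
R2 <- R2 - (-7)*R1:  [   0  -16    5 ]
R3 <- R3 - (-5)*R1:  [   0  -17    0 ]
R3 <- R3 - (17/16)*R2:  [      0       0  -85/16 ]
Row echelon form:
[ 1   -2       0 ]
[ 0  -16       5 ]
[ 0    0  -85/16 ]
Nonzero rows / pivot columns: 3

rank(A) = 3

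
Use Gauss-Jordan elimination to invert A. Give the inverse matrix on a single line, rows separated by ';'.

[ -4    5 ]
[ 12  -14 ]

Gauss-Jordan on [A | I]:
R1 <- (1/-4)*R1:  [    1  -5/4  |  -1/4     0 ]
R2 <- R2 - (12)*R1:  [ 0  1  |  3  1 ]
R1 <- R1 - (-5/4)*R2:  [   1    0  |  7/2  5/4 ]
Right block of [I | A^{-1}] is the inverse:
[ 7/2  5/4 ]
[   3    1 ]

inverse = [7/2 5/4; 3 1]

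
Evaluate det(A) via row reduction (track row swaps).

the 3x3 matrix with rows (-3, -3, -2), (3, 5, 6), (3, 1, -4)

Forward elimination:
R2 <- R2 - (-1)*R1:  [ 0  2  4 ]
R3 <- R3 - (-1)*R1:  [  0  -2  -6 ]
R3 <- R3 - (-1)*R2:  [  0   0  -2 ]
Upper-triangular form:
[ -3  -3  -2 ]
[  0   2   4 ]
[  0   0  -2 ]
det(A) = (-1)^0 * (-3) * (2) * (-2) = 12  (0 row swaps -> sign +1)

det(A) = 12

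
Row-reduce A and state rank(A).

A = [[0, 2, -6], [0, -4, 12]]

rank(A) = 1

Row reduction:
R2 <- R2 - (-2)*R1:  [ 0  0  0 ]
Row echelon form:
[ 0  2  -6 ]
[ 0  0   0 ]
Nonzero rows / pivot columns: 1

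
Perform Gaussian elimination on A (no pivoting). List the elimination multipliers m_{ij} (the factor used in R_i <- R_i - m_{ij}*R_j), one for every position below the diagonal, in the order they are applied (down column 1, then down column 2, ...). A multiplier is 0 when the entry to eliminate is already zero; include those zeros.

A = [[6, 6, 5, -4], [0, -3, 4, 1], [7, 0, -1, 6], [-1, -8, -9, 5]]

multipliers: 0, 7/6, -1/6, 7/3, 7/3, 105/97

Forward elimination:
R2: entry in column 1 is already 0 -> m_{21} = 0 (no row operation needed)
R3 <- R3 - (7/6)*R1:  [     0     -7  -41/6   32/3 ]
R4 <- R4 - (-1/6)*R1:  [     0     -7  -49/6   13/3 ]
R3 <- R3 - (7/3)*R2:  [     0      0  -97/6   25/3 ]
R4 <- R4 - (7/3)*R2:  [     0      0  -35/2      2 ]
R4 <- R4 - (105/97)*R3:  [       0        0        0  -681/97 ]
Multipliers (in order of application): m_{21} = 0, m_{31} = 7/6, m_{41} = -1/6, m_{32} = 7/3, m_{42} = 7/3, m_{43} = 105/97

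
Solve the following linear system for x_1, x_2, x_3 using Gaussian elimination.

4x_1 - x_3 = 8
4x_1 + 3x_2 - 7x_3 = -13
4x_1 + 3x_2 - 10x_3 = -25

Forward elimination on [A|b]:
R2 <- R2 - (1)*R1:  [   0    3   -6  -21 ]
R3 <- R3 - (1)*R1:  [   0    3   -9  -33 ]
R3 <- R3 - (1)*R2:  [   0    0   -3  -12 ]
Row echelon form:
[ 4  0  -1  |    8 ]
[ 0  3  -6  |  -21 ]
[ 0  0  -3  |  -12 ]
Back-substitution:
x_3 = (-12) / -3 = 4
x_2 = (-21 - (-6)*(4)) / 3 = 1
x_1 = (8 - (-1)*(4)) / 4 = 3

(3, 1, 4)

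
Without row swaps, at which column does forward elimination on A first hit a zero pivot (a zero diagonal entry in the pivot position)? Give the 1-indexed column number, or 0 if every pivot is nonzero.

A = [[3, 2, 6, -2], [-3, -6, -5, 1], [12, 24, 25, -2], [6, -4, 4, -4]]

Naive forward elimination:
R2 <- R2 - (-1)*R1:  [  0  -4   1  -1 ]
R3 <- R3 - (4)*R1:  [  0  16   1   6 ]
R4 <- R4 - (2)*R1:  [  0  -8  -8   0 ]
R3 <- R3 - (-4)*R2:  [ 0  0  5  2 ]
R4 <- R4 - (2)*R2:  [   0    0  -10    2 ]
R4 <- R4 - (-2)*R3:  [ 0  0  0  6 ]
All pivots nonzero; naive elimination completes without hitting a zero pivot.

first zero-pivot column = 0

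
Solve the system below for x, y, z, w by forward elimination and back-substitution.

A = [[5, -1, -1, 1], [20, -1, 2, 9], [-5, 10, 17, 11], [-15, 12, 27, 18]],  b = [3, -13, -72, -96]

Forward elimination on [A|b]:
R2 <- R2 - (4)*R1:  [   0    3    6    5  -25 ]
R3 <- R3 - (-1)*R1:  [   0    9   16   12  -69 ]
R4 <- R4 - (-3)*R1:  [   0    9   24   21  -87 ]
R3 <- R3 - (3)*R2:  [  0   0  -2  -3   6 ]
R4 <- R4 - (3)*R2:  [   0    0    6    6  -12 ]
R4 <- R4 - (-3)*R3:  [  0   0   0  -3   6 ]
Row echelon form:
[ 5  -1  -1   1  |    3 ]
[ 0   3   6   5  |  -25 ]
[ 0   0  -2  -3  |    6 ]
[ 0   0   0  -3  |    6 ]
Back-substitution:
w = (6) / -3 = -2
z = (6 - (-3)*(-2)) / -2 = 0
y = (-25 - (6)*(0) - (5)*(-2)) / 3 = -5
x = (3 - (-1)*(-5) - (-1)*(0) - (1)*(-2)) / 5 = 0

(0, -5, 0, -2)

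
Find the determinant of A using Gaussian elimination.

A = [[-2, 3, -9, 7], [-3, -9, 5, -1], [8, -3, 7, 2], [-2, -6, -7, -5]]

det(A) = 8181

Forward elimination:
R2 <- R2 - (3/2)*R1:  [     0  -27/2   37/2  -23/2 ]
R3 <- R3 - (-4)*R1:  [   0    9  -29   30 ]
R4 <- R4 - (1)*R1:  [   0   -9    2  -12 ]
R3 <- R3 - (-2/3)*R2:  [     0      0  -50/3   67/3 ]
R4 <- R4 - (2/3)*R2:  [     0      0  -31/3  -13/3 ]
R4 <- R4 - (31/50)*R3:  [       0        0        0  -909/50 ]
Upper-triangular form:
[ -2      3     -9        7 ]
[  0  -27/2   37/2    -23/2 ]
[  0      0  -50/3     67/3 ]
[  0      0      0  -909/50 ]
det(A) = (-1)^0 * (-2) * (-27/2) * (-50/3) * (-909/50) = 8181  (0 row swaps -> sign +1)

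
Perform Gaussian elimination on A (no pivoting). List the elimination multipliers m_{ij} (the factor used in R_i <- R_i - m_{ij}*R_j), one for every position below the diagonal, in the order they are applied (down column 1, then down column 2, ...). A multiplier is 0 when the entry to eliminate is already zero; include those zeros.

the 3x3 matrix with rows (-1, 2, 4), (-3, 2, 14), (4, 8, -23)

multipliers: 3, -4, -4

Forward elimination:
R2 <- R2 - (3)*R1:  [  0  -4   2 ]
R3 <- R3 - (-4)*R1:  [  0  16  -7 ]
R3 <- R3 - (-4)*R2:  [ 0  0  1 ]
Multipliers (in order of application): m_{21} = 3, m_{31} = -4, m_{32} = -4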